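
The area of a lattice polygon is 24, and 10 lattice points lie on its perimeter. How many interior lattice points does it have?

20

From Pick's theorem, I = A − B/2 + 1 = 24 − 10/2 + 1 = 20.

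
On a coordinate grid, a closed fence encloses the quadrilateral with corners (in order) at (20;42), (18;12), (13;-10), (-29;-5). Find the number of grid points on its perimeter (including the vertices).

Along each edge there are gcd(|Δx|,|Δy|)+1 lattice points, so counting each shared vertex once the boundary has gcd(2,30) + gcd(5,22) + gcd(42,5) + gcd(49,47) = 2+1+1+1 = 5.

5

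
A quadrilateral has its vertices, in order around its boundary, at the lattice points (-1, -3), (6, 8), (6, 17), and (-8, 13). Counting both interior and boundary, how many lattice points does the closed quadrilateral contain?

Using the shoelace formula, 2A = |((-1)·8 − 6·(-3)) + (6·17 − 6·8) + (6·13 − (-8)·17) + ((-8)·(-3) − (-1)·13)| = 315, so the area is 315/2.
The number of boundary lattice points is Σ gcd(|Δx|,|Δy|) = gcd(7,11) + gcd(0,9) + gcd(14,4) + gcd(7,16) = 1+9+2+1 = 13.
Pick's theorem gives I = A − B/2 + 1 = 315/2 − 13/2 + 1 = 152, so the closed region contains I + B = 152 + 13 = 165 lattice points.

165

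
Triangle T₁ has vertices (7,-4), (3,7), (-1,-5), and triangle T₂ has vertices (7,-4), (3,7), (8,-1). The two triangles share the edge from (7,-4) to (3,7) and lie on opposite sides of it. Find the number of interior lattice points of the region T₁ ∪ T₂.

The union is the simple quadrilateral with vertices (7,-4), (-1,-5), (3,7), (8,-1) in order.
By the shoelace formula, twice the signed area is |[7·(-5) − (-1)·(-4)] + [(-1)·7 − 3·(-5)] + [3·(-1) − 8·7] + [8·(-4) − 7·(-1)]| = 115, so the area is 57.5.
Summing gcd(|Δx|,|Δy|) over the edges gives the boundary count: gcd(8,1) + gcd(4,12) + gcd(5,8) + gcd(1,3) = 1+4+1+1 = 7.
By Pick's theorem I = A − B/2 + 1 = 57.5 − 7/2 + 1 = 55.

55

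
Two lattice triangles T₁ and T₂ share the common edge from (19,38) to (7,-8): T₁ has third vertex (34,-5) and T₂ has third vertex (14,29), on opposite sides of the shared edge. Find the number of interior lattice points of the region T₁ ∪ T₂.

662

The union is the simple quadrilateral with vertices (19,38), (34,-5), (7,-8), (14,29) in order.
The shoelace formula gives twice the area as |(19·(-5) − 34·38) + (34·(-8) − 7·(-5)) + (7·29 − 14·(-8)) + (14·38 − 19·29)| = 1328, so the area is 664.
Summing gcd(|Δx|,|Δy|) over the edges gives the boundary count: gcd(15,43) + gcd(27,3) + gcd(7,37) + gcd(5,9) = 1+3+1+1 = 6.
By Pick's theorem I = A − B/2 + 1 = 664 − 6/2 + 1 = 662.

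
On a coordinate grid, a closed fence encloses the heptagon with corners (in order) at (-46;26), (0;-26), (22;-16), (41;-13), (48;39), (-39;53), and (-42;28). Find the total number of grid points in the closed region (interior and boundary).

4884

By the shoelace formula, twice the signed area is |[(-46)·(-26) − 0·26] + [0·(-16) − 22·(-26)] + [22·(-13) − 41·(-16)] + [41·39 − 48·(-13)] + [48·53 − (-39)·39] + [(-39)·28 − (-42)·53] + [(-42)·26 − (-46)·28]| = 9756, so the area is 4878.
The number of boundary lattice points is Σ gcd(|Δx|,|Δy|) = gcd(46,52) + gcd(22,10) + gcd(19,3) + gcd(7,52) + gcd(87,14) + gcd(3,25) + gcd(4,2) = 2+2+1+1+1+1+2 = 10.
Pick's theorem gives I = A − B/2 + 1 = 4878 − 10/2 + 1 = 4874, so the closed region contains I + B = 4874 + 10 = 4884 lattice points.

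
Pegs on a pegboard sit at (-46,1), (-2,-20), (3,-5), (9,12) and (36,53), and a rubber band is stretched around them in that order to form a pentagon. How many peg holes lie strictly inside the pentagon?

1792

Using the shoelace formula, 2A = |((-46)·(-20) − (-2)·1) + ((-2)·(-5) − 3·(-20)) + (3·12 − 9·(-5)) + (9·53 − 36·12) + (36·1 − (-46)·53)| = 3592, so the area is 1796.
Along each edge there are gcd(|Δx|,|Δy|)+1 lattice points, so counting each shared vertex once the boundary has gcd(44,21) + gcd(5,15) + gcd(6,17) + gcd(27,41) + gcd(82,52) = 1+5+1+1+2 = 10.
Pick's theorem gives I = A − B/2 + 1 = 1796 − 10/2 + 1 = 1792.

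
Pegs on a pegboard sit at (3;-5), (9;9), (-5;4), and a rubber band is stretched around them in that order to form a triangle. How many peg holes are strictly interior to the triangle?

Using the shoelace formula, 2A = |(3·9 − 9·(-5)) + (9·4 − (-5)·9) + ((-5)·(-5) − 3·4)| = 166, so the area is 83.
Summing gcd(|Δx|,|Δy|) over the edges gives the boundary count: gcd(6,14) + gcd(14,5) + gcd(8,9) = 2+1+1 = 4.
Pick's theorem gives I = A − B/2 + 1 = 83 − 4/2 + 1 = 82.

82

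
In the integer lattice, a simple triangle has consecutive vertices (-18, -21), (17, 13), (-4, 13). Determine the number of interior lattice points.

By the shoelace formula, twice the signed area is |[(-18)·13 − 17·(-21)] + [17·13 − (-4)·13] + [(-4)·(-21) − (-18)·13]| = 714, so the area is 357.
Summing gcd(|Δx|,|Δy|) over the edges gives the boundary count: gcd(35,34) + gcd(21,0) + gcd(14,34) = 1+21+2 = 24.
By Pick's theorem A = I + B/2 − 1, so I = 357 − 24/2 + 1 = 346.

346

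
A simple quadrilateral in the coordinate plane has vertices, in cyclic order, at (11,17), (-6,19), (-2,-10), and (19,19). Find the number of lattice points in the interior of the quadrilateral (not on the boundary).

The shoelace formula gives twice the area as |(11·19 − (-6)·17) + ((-6)·(-10) − (-2)·19) + ((-2)·19 − 19·(-10)) + (19·17 − 11·19)| = 675, so the area is 675/2.
Summing gcd(|Δx|,|Δy|) over the edges gives the boundary count: gcd(17,2) + gcd(4,29) + gcd(21,29) + gcd(8,2) = 1+1+1+2 = 5.
Pick's theorem gives I = A − B/2 + 1 = 675/2 − 5/2 + 1 = 336.

336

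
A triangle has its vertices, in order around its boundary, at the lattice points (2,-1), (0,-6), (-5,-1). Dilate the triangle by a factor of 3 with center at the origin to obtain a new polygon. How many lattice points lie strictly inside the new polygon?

139

Using the shoelace formula, 2A = |(2·(-6) − 0·(-1)) + (0·(-1) − (-5)·(-6)) + ((-5)·(-1) − 2·(-1))| = 35, so the area is 17.5.
The number of boundary lattice points is Σ gcd(|Δx|,|Δy|) = gcd(2,5) + gcd(5,5) + gcd(7,0) = 1+5+7 = 13.
Scaling by 3 multiplies the area by 3² = 9 (so the new area is 315/2) and multiplies the boundary lattice-point count by 3, giving 39.
By Pick's theorem, the interior count of the dilated polygon is 315/2 − 39/2 + 1 = 139.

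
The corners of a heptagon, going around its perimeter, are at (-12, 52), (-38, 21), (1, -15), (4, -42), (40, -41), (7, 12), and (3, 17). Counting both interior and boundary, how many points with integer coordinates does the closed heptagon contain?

By the shoelace formula, twice the signed area is |[(-12)·21 − (-38)·52] + [(-38)·(-15) − 1·21] + [1·(-42) − 4·(-15)] + [4·(-41) − 40·(-42)] + [40·12 − 7·(-41)] + [7·17 − 3·12] + [3·52 − (-12)·17]| = 5017, so the area is 5017/2.
The number of boundary lattice points is Σ gcd(|Δx|,|Δy|) = gcd(26,31) + gcd(39,36) + gcd(3,27) + gcd(36,1) + gcd(33,53) + gcd(4,5) + gcd(15,35) = 1+3+3+1+1+1+5 = 15.
Pick's theorem gives I = A − B/2 + 1 = 5017/2 − 15/2 + 1 = 2502, so the closed region contains I + B = 2502 + 15 = 2517 lattice points.

2517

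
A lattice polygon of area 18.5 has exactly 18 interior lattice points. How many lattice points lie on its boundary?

3

Pick's theorem gives A = I + B/2 − 1, so B = 2(A − I + 1) = 2(18.5 − 18 + 1) = 3.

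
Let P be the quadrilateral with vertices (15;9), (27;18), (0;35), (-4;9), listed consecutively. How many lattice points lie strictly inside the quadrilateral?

459

By the shoelace formula, twice the signed area is |[15·18 − 27·9] + [27·35 − 0·18] + [0·9 − (-4)·35] + [(-4)·9 − 15·9]| = 941, so the area is 470.5.
Summing gcd(|Δx|,|Δy|) over the edges gives the boundary count: gcd(12,9) + gcd(27,17) + gcd(4,26) + gcd(19,0) = 3+1+2+19 = 25.
Pick's theorem gives I = A − B/2 + 1 = 470.5 − 25/2 + 1 = 459.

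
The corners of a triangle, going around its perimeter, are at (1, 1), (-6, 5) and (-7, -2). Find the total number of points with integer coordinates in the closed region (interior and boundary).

By the shoelace formula, twice the signed area is |(1·5 − (-6)·1) + ((-6)·(-2) − (-7)·5) + ((-7)·1 − 1·(-2))| = 53, so the area is 53/2.
Summing gcd(|Δx|,|Δy|) over the edges gives the boundary count: gcd(7,4) + gcd(1,7) + gcd(8,3) = 1+1+1 = 3.
Pick's theorem gives I = A − B/2 + 1 = 53/2 − 3/2 + 1 = 26, so the closed region contains I + B = 26 + 3 = 29 lattice points.

29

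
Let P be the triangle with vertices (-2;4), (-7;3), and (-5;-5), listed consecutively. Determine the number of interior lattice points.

19

By the shoelace formula, twice the signed area is |[(-2)·3 − (-7)·4] + [(-7)·(-5) − (-5)·3] + [(-5)·4 − (-2)·(-5)]| = 42, so the area is 21.
Along each edge there are gcd(|Δx|,|Δy|)+1 lattice points, so counting each shared vertex once the boundary has gcd(5,1) + gcd(2,8) + gcd(3,9) = 1+2+3 = 6.
Pick's theorem gives I = A − B/2 + 1 = 21 − 6/2 + 1 = 19.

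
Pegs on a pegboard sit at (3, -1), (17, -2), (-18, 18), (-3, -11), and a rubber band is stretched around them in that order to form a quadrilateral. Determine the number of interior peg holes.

By the shoelace formula, twice the signed area is |[3·(-2) − 17·(-1)] + [17·18 − (-18)·(-2)] + [(-18)·(-11) − (-3)·18] + [(-3)·(-1) − 3·(-11)]| = 569, so the area is 284.5.
Along each edge there are gcd(|Δx|,|Δy|)+1 lattice points, so counting each shared vertex once the boundary has gcd(14,1) + gcd(35,20) + gcd(15,29) + gcd(6,10) = 1+5+1+2 = 9.
By Pick's theorem A = I + B/2 − 1, so I = 284.5 − 9/2 + 1 = 281.

281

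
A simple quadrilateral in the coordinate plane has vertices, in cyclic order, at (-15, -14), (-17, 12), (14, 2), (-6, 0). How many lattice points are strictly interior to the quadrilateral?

260

Using the shoelace formula, 2A = |[(-15)·12 − (-17)·(-14)] + [(-17)·2 − 14·12] + [14·0 − (-6)·2] + [(-6)·(-14) − (-15)·0]| = 524, so the area is 262.
Along each edge there are gcd(|Δx|,|Δy|)+1 lattice points, so counting each shared vertex once the boundary has gcd(2,26) + gcd(31,10) + gcd(20,2) + gcd(9,14) = 2+1+2+1 = 6.
By Pick's theorem A = I + B/2 − 1, so I = 262 − 6/2 + 1 = 260.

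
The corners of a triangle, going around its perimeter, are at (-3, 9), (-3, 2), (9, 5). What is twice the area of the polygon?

The shoelace formula gives twice the area as |((-3)·2 − (-3)·9) + ((-3)·5 − 9·2) + (9·9 − (-3)·5)| = 84, so the area is 42.

84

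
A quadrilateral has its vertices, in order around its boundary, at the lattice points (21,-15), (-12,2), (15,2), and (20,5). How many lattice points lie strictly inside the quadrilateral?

Using the shoelace formula, 2A = |[21·2 − (-12)·(-15)] + [(-12)·2 − 15·2] + [15·5 − 20·2] + [20·(-15) − 21·5]| = 562, so the area is 281.
Summing gcd(|Δx|,|Δy|) over the edges gives the boundary count: gcd(33,17) + gcd(27,0) + gcd(5,3) + gcd(1,20) = 1+27+1+1 = 30.
By Pick's theorem A = I + B/2 − 1, so I = 281 − 30/2 + 1 = 267.

267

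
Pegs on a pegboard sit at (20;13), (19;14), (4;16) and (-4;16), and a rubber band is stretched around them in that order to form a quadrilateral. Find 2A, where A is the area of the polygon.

Using the shoelace formula, 2A = |(20·14 − 19·13) + (19·16 − 4·14) + (4·16 − (-4)·16) + ((-4)·13 − 20·16)| = 37, so the area is 18.5.

37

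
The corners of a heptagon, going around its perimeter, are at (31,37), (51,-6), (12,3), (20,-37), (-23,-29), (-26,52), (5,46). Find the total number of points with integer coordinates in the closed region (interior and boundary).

4225

By the shoelace formula, twice the signed area is |[31·(-6) − 51·37] + [51·3 − 12·(-6)] + [12·(-37) − 20·3] + [20·(-29) − (-23)·(-37)] + [(-23)·52 − (-26)·(-29)] + [(-26)·46 − 5·52] + [5·37 − 31·46]| = 8430, so the area is 4215.
Along each edge there are gcd(|Δx|,|Δy|)+1 lattice points, so counting each shared vertex once the boundary has gcd(20,43) + gcd(39,9) + gcd(8,40) + gcd(43,8) + gcd(3,81) + gcd(31,6) + gcd(26,9) = 1+3+8+1+3+1+1 = 18.
Pick's theorem gives I = A − B/2 + 1 = 4215 − 18/2 + 1 = 4207, so the closed region contains I + B = 4207 + 18 = 4225 lattice points.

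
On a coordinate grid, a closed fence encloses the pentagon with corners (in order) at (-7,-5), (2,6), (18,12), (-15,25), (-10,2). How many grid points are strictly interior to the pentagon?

397

By the shoelace formula, twice the signed area is |((-7)·6 − 2·(-5)) + (2·12 − 18·6) + (18·25 − (-15)·12) + ((-15)·2 − (-10)·25) + ((-10)·(-5) − (-7)·2)| = 798, so the area is 399.
Along each edge there are gcd(|Δx|,|Δy|)+1 lattice points, so counting each shared vertex once the boundary has gcd(9,11) + gcd(16,6) + gcd(33,13) + gcd(5,23) + gcd(3,7) = 1+2+1+1+1 = 6.
By Pick's theorem A = I + B/2 − 1, so I = 399 − 6/2 + 1 = 397.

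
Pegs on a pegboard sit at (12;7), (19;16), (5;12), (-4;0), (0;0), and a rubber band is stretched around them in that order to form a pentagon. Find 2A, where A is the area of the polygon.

255

By the shoelace formula, twice the signed area is |(12·16 − 19·7) + (19·12 − 5·16) + (5·0 − (-4)·12) + ((-4)·0 − 0·0) + (0·7 − 12·0)| = 255, so the area is 127.5.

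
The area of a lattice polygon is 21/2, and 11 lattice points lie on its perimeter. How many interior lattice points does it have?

Pick's theorem A = I + B/2 − 1 rearranges to I = A − B/2 + 1 = 21/2 − 11/2 + 1 = 6.

6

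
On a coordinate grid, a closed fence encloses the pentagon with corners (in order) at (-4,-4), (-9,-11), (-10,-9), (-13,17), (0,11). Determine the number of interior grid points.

202

The shoelace formula gives twice the area as |((-4)·(-11) − (-9)·(-4)) + ((-9)·(-9) − (-10)·(-11)) + ((-10)·17 − (-13)·(-9)) + ((-13)·11 − 0·17) + (0·(-4) − (-4)·11)| = 407, so the area is 407/2.
The number of boundary lattice points is Σ gcd(|Δx|,|Δy|) = gcd(5,7) + gcd(1,2) + gcd(3,26) + gcd(13,6) + gcd(4,15) = 1+1+1+1+1 = 5.
Pick's theorem gives I = A − B/2 + 1 = 407/2 − 5/2 + 1 = 202.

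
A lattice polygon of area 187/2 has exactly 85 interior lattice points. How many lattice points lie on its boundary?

19

Pick's theorem gives A = I + B/2 − 1, so B = 2(A − I + 1) = 2(187/2 − 85 + 1) = 19.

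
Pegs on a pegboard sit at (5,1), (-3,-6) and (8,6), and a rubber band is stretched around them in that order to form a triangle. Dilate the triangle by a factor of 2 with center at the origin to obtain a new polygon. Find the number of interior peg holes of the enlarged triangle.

By the shoelace formula, twice the signed area is |[5·(-6) − (-3)·1] + [(-3)·6 − 8·(-6)] + [8·1 − 5·6]| = 19, so the area is 9.5.
The number of boundary lattice points is Σ gcd(|Δx|,|Δy|) = gcd(8,7) + gcd(11,12) + gcd(3,5) = 1+1+1 = 3.
Scaling by 2 multiplies the area by 2² = 4 (so the new area is 38) and multiplies the boundary lattice-point count by 2, giving 6.
By Pick's theorem, the interior count of the dilated polygon is 38 − 6/2 + 1 = 36.

36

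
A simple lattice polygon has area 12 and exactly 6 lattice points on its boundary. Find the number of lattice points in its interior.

10

Pick's theorem A = I + B/2 − 1 rearranges to I = A − B/2 + 1 = 12 − 6/2 + 1 = 10.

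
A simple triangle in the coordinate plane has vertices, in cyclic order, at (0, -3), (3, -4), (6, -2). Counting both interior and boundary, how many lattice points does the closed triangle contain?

Using the shoelace formula, 2A = |(0·(-4) − 3·(-3)) + (3·(-2) − 6·(-4)) + (6·(-3) − 0·(-2))| = 9, so the area is 9/2.
Along each edge there are gcd(|Δx|,|Δy|)+1 lattice points, so counting each shared vertex once the boundary has gcd(3,1) + gcd(3,2) + gcd(6,1) = 1+1+1 = 3.
Pick's theorem gives I = A − B/2 + 1 = 9/2 − 3/2 + 1 = 4, so the closed region contains I + B = 4 + 3 = 7 lattice points.

7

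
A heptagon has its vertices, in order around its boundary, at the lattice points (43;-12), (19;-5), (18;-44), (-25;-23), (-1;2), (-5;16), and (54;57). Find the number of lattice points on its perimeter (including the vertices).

Along each edge there are gcd(|Δx|,|Δy|)+1 lattice points, so counting each shared vertex once the boundary has gcd(24,7) + gcd(1,39) + gcd(43,21) + gcd(24,25) + gcd(4,14) + gcd(59,41) + gcd(11,69) = 1+1+1+1+2+1+1 = 8.

8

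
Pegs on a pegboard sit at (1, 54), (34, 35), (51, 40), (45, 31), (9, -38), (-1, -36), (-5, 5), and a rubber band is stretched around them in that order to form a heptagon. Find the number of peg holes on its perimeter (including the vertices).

Along each edge there are gcd(|Δx|,|Δy|)+1 lattice points, so counting each shared vertex once the boundary has gcd(33,19) + gcd(17,5) + gcd(6,9) + gcd(36,69) + gcd(10,2) + gcd(4,41) + gcd(6,49) = 1+1+3+3+2+1+1 = 12.

12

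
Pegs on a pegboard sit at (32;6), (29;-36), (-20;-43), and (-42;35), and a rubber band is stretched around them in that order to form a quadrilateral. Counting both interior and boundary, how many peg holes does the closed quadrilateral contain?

Using the shoelace formula, 2A = |[32·(-36) − 29·6] + [29·(-43) − (-20)·(-36)] + [(-20)·35 − (-42)·(-43)] + [(-42)·6 − 32·35]| = 7171, so the area is 7171/2.
Summing gcd(|Δx|,|Δy|) over the edges gives the boundary count: gcd(3,42) + gcd(49,7) + gcd(22,78) + gcd(74,29) = 3+7+2+1 = 13.
Pick's theorem gives I = A − B/2 + 1 = 7171/2 − 13/2 + 1 = 3580, so the closed region contains I + B = 3580 + 13 = 3593 lattice points.

3593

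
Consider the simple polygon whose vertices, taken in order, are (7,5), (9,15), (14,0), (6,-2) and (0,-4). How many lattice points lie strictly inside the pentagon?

82

The shoelace formula gives twice the area as |[7·15 − 9·5] + [9·0 − 14·15] + [14·(-2) − 6·0] + [6·(-4) − 0·(-2)] + [0·5 − 7·(-4)]| = 174, so the area is 87.
Along each edge there are gcd(|Δx|,|Δy|)+1 lattice points, so counting each shared vertex once the boundary has gcd(2,10) + gcd(5,15) + gcd(8,2) + gcd(6,2) + gcd(7,9) = 2+5+2+2+1 = 12.
By Pick's theorem A = I + B/2 − 1, so I = 87 − 12/2 + 1 = 82.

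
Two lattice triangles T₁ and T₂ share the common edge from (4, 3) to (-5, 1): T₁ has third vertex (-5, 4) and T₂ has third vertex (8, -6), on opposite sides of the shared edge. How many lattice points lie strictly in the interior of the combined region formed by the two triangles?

The union is the simple quadrilateral with vertices (4, 3), (-5, 4), (-5, 1), (8, -6) in order.
Using the shoelace formula, 2A = |[4·4 − (-5)·3] + [(-5)·1 − (-5)·4] + [(-5)·(-6) − 8·1] + [8·3 − 4·(-6)]| = 116, so the area is 58.
The number of boundary lattice points is Σ gcd(|Δx|,|Δy|) = gcd(9,1) + gcd(0,3) + gcd(13,7) + gcd(4,9) = 1+3+1+1 = 6.
By Pick's theorem I = A − B/2 + 1 = 58 − 6/2 + 1 = 56.

56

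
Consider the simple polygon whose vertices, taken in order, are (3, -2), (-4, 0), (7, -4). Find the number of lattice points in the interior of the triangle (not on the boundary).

2

Using the shoelace formula, 2A = |[3·0 − (-4)·(-2)] + [(-4)·(-4) − 7·0] + [7·(-2) − 3·(-4)]| = 6, so the area is 3.
The number of boundary lattice points is Σ gcd(|Δx|,|Δy|) = gcd(7,2) + gcd(11,4) + gcd(4,2) = 1+1+2 = 4.
By Pick's theorem A = I + B/2 − 1, so I = 3 − 4/2 + 1 = 2.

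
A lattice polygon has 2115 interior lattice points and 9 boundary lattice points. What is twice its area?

4237

Pick's theorem states A = I + B/2 − 1, so A = 2115 + 9/2 − 1 = 4237/2.
Hence 2A = 4237.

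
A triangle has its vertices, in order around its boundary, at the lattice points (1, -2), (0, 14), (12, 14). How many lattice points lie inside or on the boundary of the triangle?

The shoelace formula gives twice the area as |[1·14 − 0·(-2)] + [0·14 − 12·14] + [12·(-2) − 1·14]| = 192, so the area is 96.
Along each edge there are gcd(|Δx|,|Δy|)+1 lattice points, so counting each shared vertex once the boundary has gcd(1,16) + gcd(12,0) + gcd(11,16) = 1+12+1 = 14.
Pick's theorem gives I = A − B/2 + 1 = 96 − 14/2 + 1 = 90, so the closed region contains I + B = 90 + 14 = 104 lattice points.

104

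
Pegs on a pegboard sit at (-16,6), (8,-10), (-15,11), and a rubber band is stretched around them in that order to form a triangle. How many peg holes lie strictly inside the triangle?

By the shoelace formula, twice the signed area is |((-16)·(-10) − 8·6) + (8·11 − (-15)·(-10)) + ((-15)·6 − (-16)·11)| = 136, so the area is 68.
The number of boundary lattice points is Σ gcd(|Δx|,|Δy|) = gcd(24,16) + gcd(23,21) + gcd(1,5) = 8+1+1 = 10.
By Pick's theorem A = I + B/2 − 1, so I = 68 − 10/2 + 1 = 64.

64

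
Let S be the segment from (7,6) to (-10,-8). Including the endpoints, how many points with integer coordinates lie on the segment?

The number of lattice points on a segment between lattice points is gcd(|Δx|,|Δy|) + 1 = gcd(17,14) + 1 = 1 + 1 = 2.

2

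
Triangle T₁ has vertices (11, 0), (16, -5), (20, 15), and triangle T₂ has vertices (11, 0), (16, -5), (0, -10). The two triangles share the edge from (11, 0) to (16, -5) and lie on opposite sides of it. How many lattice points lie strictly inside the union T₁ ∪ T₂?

The union is the simple quadrilateral with vertices (11, 0), (20, 15), (16, -5), (0, -10) in order.
Using the shoelace formula, 2A = |(11·15 − 20·0) + (20·(-5) − 16·15) + (16·(-10) − 0·(-5)) + (0·0 − 11·(-10))| = 225, so the area is 112.5.
Along each edge there are gcd(|Δx|,|Δy|)+1 lattice points, so counting each shared vertex once the boundary has gcd(9,15) + gcd(4,20) + gcd(16,5) + gcd(11,10) = 3+4+1+1 = 9.
By Pick's theorem I = A − B/2 + 1 = 112.5 − 9/2 + 1 = 109.

109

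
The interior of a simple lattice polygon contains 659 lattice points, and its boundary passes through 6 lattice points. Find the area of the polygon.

661

By Pick's theorem, A = I + B/2 − 1 = 659 + 6/2 − 1 = 661.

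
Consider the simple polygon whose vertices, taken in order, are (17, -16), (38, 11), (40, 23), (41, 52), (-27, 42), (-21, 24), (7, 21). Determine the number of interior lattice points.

The shoelace formula gives twice the area as |(17·11 − 38·(-16)) + (38·23 − 40·11) + (40·52 − 41·23) + (41·42 − (-27)·52) + ((-27)·24 − (-21)·42) + ((-21)·21 − 7·24) + (7·(-16) − 17·21)| = 4648, so the area is 2324.
The number of boundary lattice points is Σ gcd(|Δx|,|Δy|) = gcd(21,27) + gcd(2,12) + gcd(1,29) + gcd(68,10) + gcd(6,18) + gcd(28,3) + gcd(10,37) = 3+2+1+2+6+1+1 = 16.
Pick's theorem gives I = A − B/2 + 1 = 2324 − 16/2 + 1 = 2317.

2317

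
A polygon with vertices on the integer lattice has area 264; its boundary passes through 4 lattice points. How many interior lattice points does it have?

From Pick's theorem, I = A − B/2 + 1 = 264 − 4/2 + 1 = 263.

263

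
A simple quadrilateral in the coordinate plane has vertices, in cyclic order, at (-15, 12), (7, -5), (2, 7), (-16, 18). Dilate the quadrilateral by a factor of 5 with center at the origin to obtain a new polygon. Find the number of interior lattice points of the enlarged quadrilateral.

By the shoelace formula, twice the signed area is |((-15)·(-5) − 7·12) + (7·7 − 2·(-5)) + (2·18 − (-16)·7) + ((-16)·12 − (-15)·18)| = 276, so the area is 138.
Summing gcd(|Δx|,|Δy|) over the edges gives the boundary count: gcd(22,17) + gcd(5,12) + gcd(18,11) + gcd(1,6) = 1+1+1+1 = 4.
Scaling by 5 multiplies the area by 5² = 25 (so the new area is 3450) and multiplies the boundary lattice-point count by 5, giving 20.
By Pick's theorem, the interior count of the dilated polygon is 3450 − 20/2 + 1 = 3441.

3441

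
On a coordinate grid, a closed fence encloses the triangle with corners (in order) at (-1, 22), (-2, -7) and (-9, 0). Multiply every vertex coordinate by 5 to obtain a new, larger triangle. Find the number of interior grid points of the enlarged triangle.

The shoelace formula gives twice the area as |((-1)·(-7) − (-2)·22) + ((-2)·0 − (-9)·(-7)) + ((-9)·22 − (-1)·0)| = 210, so the area is 105.
Along each edge there are gcd(|Δx|,|Δy|)+1 lattice points, so counting each shared vertex once the boundary has gcd(1,29) + gcd(7,7) + gcd(8,22) = 1+7+2 = 10.
Scaling by 5 multiplies the area by 5² = 25 (so the new area is 2625) and multiplies the boundary lattice-point count by 5, giving 50.
By Pick's theorem, the interior count of the dilated polygon is 2625 − 50/2 + 1 = 2601.

2601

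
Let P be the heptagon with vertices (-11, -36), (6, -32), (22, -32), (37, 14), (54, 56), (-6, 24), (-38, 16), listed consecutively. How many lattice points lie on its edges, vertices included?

Summing gcd(|Δx|,|Δy|) over the edges gives the boundary count: gcd(17,4) + gcd(16,0) + gcd(15,46) + gcd(17,42) + gcd(60,32) + gcd(32,8) + gcd(27,52) = 1+16+1+1+4+8+1 = 32.

32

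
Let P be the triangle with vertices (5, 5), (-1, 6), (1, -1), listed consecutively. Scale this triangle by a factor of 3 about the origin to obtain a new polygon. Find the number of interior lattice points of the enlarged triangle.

175

By the shoelace formula, twice the signed area is |(5·6 − (-1)·5) + ((-1)·(-1) − 1·6) + (1·5 − 5·(-1))| = 40, so the area is 20.
The number of boundary lattice points is Σ gcd(|Δx|,|Δy|) = gcd(6,1) + gcd(2,7) + gcd(4,6) = 1+1+2 = 4.
Scaling by 3 multiplies the area by 3² = 9 (so the new area is 180) and multiplies the boundary lattice-point count by 3, giving 12.
By Pick's theorem, the interior count of the dilated polygon is 180 − 12/2 + 1 = 175.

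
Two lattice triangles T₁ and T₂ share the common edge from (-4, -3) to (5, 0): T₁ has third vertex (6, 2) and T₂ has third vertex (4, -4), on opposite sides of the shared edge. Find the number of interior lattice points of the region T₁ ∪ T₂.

21

The union is the simple quadrilateral with vertices (-4, -3), (6, 2), (5, 0), (4, -4) in order.
The shoelace formula gives twice the area as |[(-4)·2 − 6·(-3)] + [6·0 − 5·2] + [5·(-4) − 4·0] + [4·(-3) − (-4)·(-4)]| = 48, so the area is 24.
Summing gcd(|Δx|,|Δy|) over the edges gives the boundary count: gcd(10,5) + gcd(1,2) + gcd(1,4) + gcd(8,1) = 5+1+1+1 = 8.
By Pick's theorem I = A − B/2 + 1 = 24 − 8/2 + 1 = 21.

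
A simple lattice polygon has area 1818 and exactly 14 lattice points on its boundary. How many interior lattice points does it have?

1812

Pick's theorem A = I + B/2 − 1 rearranges to I = A − B/2 + 1 = 1818 − 14/2 + 1 = 1812.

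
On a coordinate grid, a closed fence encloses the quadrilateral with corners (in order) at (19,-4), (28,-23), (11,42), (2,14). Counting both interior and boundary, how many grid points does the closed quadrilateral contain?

453

Using the shoelace formula, 2A = |(19·(-23) − 28·(-4)) + (28·42 − 11·(-23)) + (11·14 − 2·42) + (2·(-4) − 19·14)| = 900, so the area is 450.
Summing gcd(|Δx|,|Δy|) over the edges gives the boundary count: gcd(9,19) + gcd(17,65) + gcd(9,28) + gcd(17,18) = 1+1+1+1 = 4.
Pick's theorem gives I = A − B/2 + 1 = 450 − 4/2 + 1 = 449, so the closed region contains I + B = 449 + 4 = 453 lattice points.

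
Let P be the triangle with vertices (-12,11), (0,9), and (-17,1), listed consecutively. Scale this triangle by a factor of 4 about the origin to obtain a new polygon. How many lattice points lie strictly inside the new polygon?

1025

The shoelace formula gives twice the area as |((-12)·9 − 0·11) + (0·1 − (-17)·9) + ((-17)·11 − (-12)·1)| = 130, so the area is 65.
Summing gcd(|Δx|,|Δy|) over the edges gives the boundary count: gcd(12,2) + gcd(17,8) + gcd(5,10) = 2+1+5 = 8.
Scaling by 4 multiplies the area by 4² = 16 (so the new area is 1040) and multiplies the boundary lattice-point count by 4, giving 32.
By Pick's theorem, the interior count of the dilated polygon is 1040 − 32/2 + 1 = 1025.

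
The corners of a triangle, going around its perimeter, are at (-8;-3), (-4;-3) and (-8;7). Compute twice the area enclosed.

By the shoelace formula, twice the signed area is |[(-8)·(-3) − (-4)·(-3)] + [(-4)·7 − (-8)·(-3)] + [(-8)·(-3) − (-8)·7]| = 40, so the area is 20.

40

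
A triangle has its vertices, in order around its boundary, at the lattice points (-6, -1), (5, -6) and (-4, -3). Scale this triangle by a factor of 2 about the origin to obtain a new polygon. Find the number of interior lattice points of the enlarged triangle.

The shoelace formula gives twice the area as |((-6)·(-6) − 5·(-1)) + (5·(-3) − (-4)·(-6)) + ((-4)·(-1) − (-6)·(-3))| = 12, so the area is 6.
Summing gcd(|Δx|,|Δy|) over the edges gives the boundary count: gcd(11,5) + gcd(9,3) + gcd(2,2) = 1+3+2 = 6.
Scaling by 2 multiplies the area by 2² = 4 (so the new area is 24) and multiplies the boundary lattice-point count by 2, giving 12.
By Pick's theorem, the interior count of the dilated polygon is 24 − 12/2 + 1 = 19.

19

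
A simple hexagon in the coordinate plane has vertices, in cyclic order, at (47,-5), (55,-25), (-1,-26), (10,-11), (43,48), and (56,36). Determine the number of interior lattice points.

2118

Using the shoelace formula, 2A = |[47·(-25) − 55·(-5)] + [55·(-26) − (-1)·(-25)] + [(-1)·(-11) − 10·(-26)] + [10·48 − 43·(-11)] + [43·36 − 56·48] + [56·(-5) − 47·36]| = 4243, so the area is 2121.5.
The number of boundary lattice points is Σ gcd(|Δx|,|Δy|) = gcd(8,20) + gcd(56,1) + gcd(11,15) + gcd(33,59) + gcd(13,12) + gcd(9,41) = 4+1+1+1+1+1 = 9.
Pick's theorem gives I = A − B/2 + 1 = 2121.5 − 9/2 + 1 = 2118.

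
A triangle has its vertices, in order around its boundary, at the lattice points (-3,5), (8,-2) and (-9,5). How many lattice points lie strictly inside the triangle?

18

The shoelace formula gives twice the area as |[(-3)·(-2) − 8·5] + [8·5 − (-9)·(-2)] + [(-9)·5 − (-3)·5]| = 42, so the area is 21.
Along each edge there are gcd(|Δx|,|Δy|)+1 lattice points, so counting each shared vertex once the boundary has gcd(11,7) + gcd(17,7) + gcd(6,0) = 1+1+6 = 8.
By Pick's theorem A = I + B/2 − 1, so I = 21 − 8/2 + 1 = 18.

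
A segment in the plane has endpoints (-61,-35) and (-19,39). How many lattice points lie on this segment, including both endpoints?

3

The number of lattice points on a segment between lattice points is gcd(|Δx|,|Δy|) + 1 = gcd(42,74) + 1 = 2 + 1 = 3.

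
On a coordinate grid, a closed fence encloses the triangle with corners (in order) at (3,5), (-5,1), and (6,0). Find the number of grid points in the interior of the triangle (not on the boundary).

24

Using the shoelace formula, 2A = |(3·1 − (-5)·5) + ((-5)·0 − 6·1) + (6·5 − 3·0)| = 52, so the area is 26.
The number of boundary lattice points is Σ gcd(|Δx|,|Δy|) = gcd(8,4) + gcd(11,1) + gcd(3,5) = 4+1+1 = 6.
By Pick's theorem A = I + B/2 − 1, so I = 26 − 6/2 + 1 = 24.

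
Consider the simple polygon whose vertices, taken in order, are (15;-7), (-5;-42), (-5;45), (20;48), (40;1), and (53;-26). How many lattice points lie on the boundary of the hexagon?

Along each edge there are gcd(|Δx|,|Δy|)+1 lattice points, so counting each shared vertex once the boundary has gcd(20,35) + gcd(0,87) + gcd(25,3) + gcd(20,47) + gcd(13,27) + gcd(38,19) = 5+87+1+1+1+19 = 114.

114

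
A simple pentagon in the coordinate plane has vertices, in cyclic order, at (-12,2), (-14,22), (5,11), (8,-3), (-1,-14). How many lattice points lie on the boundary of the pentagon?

6

The number of boundary lattice points is Σ gcd(|Δx|,|Δy|) = gcd(2,20) + gcd(19,11) + gcd(3,14) + gcd(9,11) + gcd(11,16) = 2+1+1+1+1 = 6.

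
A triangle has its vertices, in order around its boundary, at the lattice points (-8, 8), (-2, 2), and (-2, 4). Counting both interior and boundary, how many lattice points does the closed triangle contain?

By the shoelace formula, twice the signed area is |((-8)·2 − (-2)·8) + ((-2)·4 − (-2)·2) + ((-2)·8 − (-8)·4)| = 12, so the area is 6.
Along each edge there are gcd(|Δx|,|Δy|)+1 lattice points, so counting each shared vertex once the boundary has gcd(6,6) + gcd(0,2) + gcd(6,4) = 6+2+2 = 10.
Pick's theorem gives I = A − B/2 + 1 = 6 − 10/2 + 1 = 2, so the closed region contains I + B = 2 + 10 = 12 lattice points.

12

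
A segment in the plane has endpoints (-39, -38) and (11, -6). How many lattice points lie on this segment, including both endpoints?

3

The number of lattice points on a segment between lattice points is gcd(|Δx|,|Δy|) + 1 = gcd(50,32) + 1 = 2 + 1 = 3.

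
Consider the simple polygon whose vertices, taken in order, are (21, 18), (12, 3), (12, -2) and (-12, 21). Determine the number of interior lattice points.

Using the shoelace formula, 2A = |(21·3 − 12·18) + (12·(-2) − 12·3) + (12·21 − (-12)·(-2)) + ((-12)·18 − 21·21)| = 642, so the area is 321.
The number of boundary lattice points is Σ gcd(|Δx|,|Δy|) = gcd(9,15) + gcd(0,5) + gcd(24,23) + gcd(33,3) = 3+5+1+3 = 12.
Pick's theorem gives I = A − B/2 + 1 = 321 − 12/2 + 1 = 316.

316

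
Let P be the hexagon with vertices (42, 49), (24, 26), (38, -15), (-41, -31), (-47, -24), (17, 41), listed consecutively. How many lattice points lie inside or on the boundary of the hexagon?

3057

The shoelace formula gives twice the area as |(42·26 − 24·49) + (24·(-15) − 38·26) + (38·(-31) − (-41)·(-15)) + ((-41)·(-24) − (-47)·(-31)) + ((-47)·41 − 17·(-24)) + (17·49 − 42·41)| = 6106, so the area is 3053.
The number of boundary lattice points is Σ gcd(|Δx|,|Δy|) = gcd(18,23) + gcd(14,41) + gcd(79,16) + gcd(6,7) + gcd(64,65) + gcd(25,8) = 1+1+1+1+1+1 = 6.
Pick's theorem gives I = A − B/2 + 1 = 3053 − 6/2 + 1 = 3051, so the closed region contains I + B = 3051 + 6 = 3057 lattice points.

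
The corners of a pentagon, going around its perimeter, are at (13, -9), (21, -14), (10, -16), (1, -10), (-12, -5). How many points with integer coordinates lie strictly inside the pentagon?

110

The shoelace formula gives twice the area as |(13·(-14) − 21·(-9)) + (21·(-16) − 10·(-14)) + (10·(-10) − 1·(-16)) + (1·(-5) − (-12)·(-10)) + ((-12)·(-9) − 13·(-5))| = 225, so the area is 225/2.
Along each edge there are gcd(|Δx|,|Δy|)+1 lattice points, so counting each shared vertex once the boundary has gcd(8,5) + gcd(11,2) + gcd(9,6) + gcd(13,5) + gcd(25,4) = 1+1+3+1+1 = 7.
Pick's theorem gives I = A − B/2 + 1 = 225/2 − 7/2 + 1 = 110.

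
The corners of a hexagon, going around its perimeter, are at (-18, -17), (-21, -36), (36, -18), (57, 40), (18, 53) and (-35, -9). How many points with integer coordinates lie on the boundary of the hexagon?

20

Along each edge there are gcd(|Δx|,|Δy|)+1 lattice points, so counting each shared vertex once the boundary has gcd(3,19) + gcd(57,18) + gcd(21,58) + gcd(39,13) + gcd(53,62) + gcd(17,8) = 1+3+1+13+1+1 = 20.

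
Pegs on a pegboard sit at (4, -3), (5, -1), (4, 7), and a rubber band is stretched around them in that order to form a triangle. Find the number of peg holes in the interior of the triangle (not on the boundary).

0

Using the shoelace formula, 2A = |[4·(-1) − 5·(-3)] + [5·7 − 4·(-1)] + [4·(-3) − 4·7]| = 10, so the area is 5.
Along each edge there are gcd(|Δx|,|Δy|)+1 lattice points, so counting each shared vertex once the boundary has gcd(1,2) + gcd(1,8) + gcd(0,10) = 1+1+10 = 12.
Pick's theorem gives I = A − B/2 + 1 = 5 − 12/2 + 1 = 0.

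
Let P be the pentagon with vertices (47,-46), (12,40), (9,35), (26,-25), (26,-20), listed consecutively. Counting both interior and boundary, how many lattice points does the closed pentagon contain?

The shoelace formula gives twice the area as |[47·40 − 12·(-46)] + [12·35 − 9·40] + [9·(-25) − 26·35] + [26·(-20) − 26·(-25)] + [26·(-46) − 47·(-20)]| = 1231, so the area is 615.5.
Along each edge there are gcd(|Δx|,|Δy|)+1 lattice points, so counting each shared vertex once the boundary has gcd(35,86) + gcd(3,5) + gcd(17,60) + gcd(0,5) + gcd(21,26) = 1+1+1+5+1 = 9.
Pick's theorem gives I = A − B/2 + 1 = 615.5 − 9/2 + 1 = 612, so the closed region contains I + B = 612 + 9 = 621 lattice points.

621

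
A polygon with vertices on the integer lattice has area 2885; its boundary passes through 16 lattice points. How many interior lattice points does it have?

Pick's theorem A = I + B/2 − 1 rearranges to I = A − B/2 + 1 = 2885 − 16/2 + 1 = 2878.

2878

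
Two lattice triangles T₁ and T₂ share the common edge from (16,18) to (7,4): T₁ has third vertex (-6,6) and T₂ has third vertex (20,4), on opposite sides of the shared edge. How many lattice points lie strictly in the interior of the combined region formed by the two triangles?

183

The union is the simple quadrilateral with vertices (16,18), (-6,6), (7,4), (20,4) in order.
By the shoelace formula, twice the signed area is |[16·6 − (-6)·18] + [(-6)·4 − 7·6] + [7·4 − 20·4] + [20·18 − 16·4]| = 382, so the area is 191.
Along each edge there are gcd(|Δx|,|Δy|)+1 lattice points, so counting each shared vertex once the boundary has gcd(22,12) + gcd(13,2) + gcd(13,0) + gcd(4,14) = 2+1+13+2 = 18.
By Pick's theorem I = A − B/2 + 1 = 191 − 18/2 + 1 = 183.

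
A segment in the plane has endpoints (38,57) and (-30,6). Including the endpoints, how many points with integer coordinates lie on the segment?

The number of lattice points on a segment between lattice points is gcd(|Δx|,|Δy|) + 1 = gcd(68,51) + 1 = 17 + 1 = 18.

18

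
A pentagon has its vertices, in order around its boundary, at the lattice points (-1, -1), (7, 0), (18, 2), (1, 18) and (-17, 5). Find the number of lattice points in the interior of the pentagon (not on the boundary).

336

Using the shoelace formula, 2A = |((-1)·0 − 7·(-1)) + (7·2 − 18·0) + (18·18 − 1·2) + (1·5 − (-17)·18) + ((-17)·(-1) − (-1)·5)| = 676, so the area is 338.
Summing gcd(|Δx|,|Δy|) over the edges gives the boundary count: gcd(8,1) + gcd(11,2) + gcd(17,16) + gcd(18,13) + gcd(16,6) = 1+1+1+1+2 = 6.
By Pick's theorem A = I + B/2 − 1, so I = 338 − 6/2 + 1 = 336.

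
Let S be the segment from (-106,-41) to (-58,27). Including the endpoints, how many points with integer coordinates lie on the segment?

The number of lattice points on a segment between lattice points is gcd(|Δx|,|Δy|) + 1 = gcd(48,68) + 1 = 4 + 1 = 5.

5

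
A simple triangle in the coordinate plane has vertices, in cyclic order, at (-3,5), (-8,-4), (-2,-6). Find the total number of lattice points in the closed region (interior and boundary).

35

By the shoelace formula, twice the signed area is |((-3)·(-4) − (-8)·5) + ((-8)·(-6) − (-2)·(-4)) + ((-2)·5 − (-3)·(-6))| = 64, so the area is 32.
The number of boundary lattice points is Σ gcd(|Δx|,|Δy|) = gcd(5,9) + gcd(6,2) + gcd(1,11) = 1+2+1 = 4.
Pick's theorem gives I = A − B/2 + 1 = 32 − 4/2 + 1 = 31, so the closed region contains I + B = 31 + 4 = 35 lattice points.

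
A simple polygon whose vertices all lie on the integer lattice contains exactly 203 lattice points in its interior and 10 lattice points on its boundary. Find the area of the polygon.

Pick's theorem states A = I + B/2 − 1, so A = 203 + 10/2 − 1 = 207.

207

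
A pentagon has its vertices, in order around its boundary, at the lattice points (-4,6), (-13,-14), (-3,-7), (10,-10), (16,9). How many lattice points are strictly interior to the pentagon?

331

Using the shoelace formula, 2A = |[(-4)·(-14) − (-13)·6] + [(-13)·(-7) − (-3)·(-14)] + [(-3)·(-10) − 10·(-7)] + [10·9 − 16·(-10)] + [16·6 − (-4)·9]| = 665, so the area is 665/2.
Along each edge there are gcd(|Δx|,|Δy|)+1 lattice points, so counting each shared vertex once the boundary has gcd(9,20) + gcd(10,7) + gcd(13,3) + gcd(6,19) + gcd(20,3) = 1+1+1+1+1 = 5.
By Pick's theorem A = I + B/2 − 1, so I = 665/2 − 5/2 + 1 = 331.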